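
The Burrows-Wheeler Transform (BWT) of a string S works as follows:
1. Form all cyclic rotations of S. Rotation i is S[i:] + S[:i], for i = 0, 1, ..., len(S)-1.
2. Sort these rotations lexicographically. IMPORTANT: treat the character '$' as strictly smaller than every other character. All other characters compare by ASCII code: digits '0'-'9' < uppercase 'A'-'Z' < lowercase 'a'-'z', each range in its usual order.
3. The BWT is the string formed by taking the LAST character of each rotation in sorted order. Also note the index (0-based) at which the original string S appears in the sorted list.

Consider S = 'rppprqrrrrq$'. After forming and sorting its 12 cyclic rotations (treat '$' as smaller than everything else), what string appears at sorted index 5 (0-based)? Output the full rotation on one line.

Answer: qrrrrq$rpppr

Derivation:
All 12 rotations (rotation i = S[i:]+S[:i]):
  rot[0] = rppprqrrrrq$
  rot[1] = ppprqrrrrq$r
  rot[2] = pprqrrrrq$rp
  rot[3] = prqrrrrq$rpp
  rot[4] = rqrrrrq$rppp
  rot[5] = qrrrrq$rpppr
  rot[6] = rrrrq$rppprq
  rot[7] = rrrq$rppprqr
  rot[8] = rrq$rppprqrr
  rot[9] = rq$rppprqrrr
  rot[10] = q$rppprqrrrr
  rot[11] = $rppprqrrrrq
Sorted (with $ < everything):
  sorted[0] = $rppprqrrrrq
  sorted[1] = ppprqrrrrq$r
  sorted[2] = pprqrrrrq$rp
  sorted[3] = prqrrrrq$rpp
  sorted[4] = q$rppprqrrrr
  sorted[5] = qrrrrq$rpppr
  sorted[6] = rppprqrrrrq$
  sorted[7] = rq$rppprqrrr
  sorted[8] = rqrrrrq$rppp
  sorted[9] = rrq$rppprqrr
  sorted[10] = rrrq$rppprqr
  sorted[11] = rrrrq$rppprq
sorted[5] = qrrrrq$rpppr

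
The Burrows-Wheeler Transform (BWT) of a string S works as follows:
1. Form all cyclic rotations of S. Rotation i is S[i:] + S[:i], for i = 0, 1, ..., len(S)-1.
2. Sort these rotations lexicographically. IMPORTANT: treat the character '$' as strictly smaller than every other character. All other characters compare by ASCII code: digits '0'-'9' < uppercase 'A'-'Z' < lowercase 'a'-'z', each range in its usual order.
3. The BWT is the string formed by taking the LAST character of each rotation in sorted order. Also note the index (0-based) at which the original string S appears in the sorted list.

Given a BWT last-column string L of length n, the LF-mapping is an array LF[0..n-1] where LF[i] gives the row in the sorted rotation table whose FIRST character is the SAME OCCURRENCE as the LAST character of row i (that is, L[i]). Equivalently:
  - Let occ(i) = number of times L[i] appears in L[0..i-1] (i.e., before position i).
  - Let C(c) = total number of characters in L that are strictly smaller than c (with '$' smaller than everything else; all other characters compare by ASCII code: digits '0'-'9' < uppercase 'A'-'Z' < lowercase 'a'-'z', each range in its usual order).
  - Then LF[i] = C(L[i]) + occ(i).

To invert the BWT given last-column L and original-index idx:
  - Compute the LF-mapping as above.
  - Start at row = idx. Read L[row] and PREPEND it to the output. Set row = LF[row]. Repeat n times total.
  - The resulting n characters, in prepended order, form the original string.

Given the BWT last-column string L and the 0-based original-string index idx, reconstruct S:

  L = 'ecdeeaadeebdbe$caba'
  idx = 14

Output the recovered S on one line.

Answer: eaecabdabddbeceaee$

Derivation:
LF mapping: 13 8 10 14 15 1 2 11 16 17 5 12 6 18 0 9 3 7 4
Walk LF starting at row 14, prepending L[row]:
  step 1: row=14, L[14]='$', prepend. Next row=LF[14]=0
  step 2: row=0, L[0]='e', prepend. Next row=LF[0]=13
  step 3: row=13, L[13]='e', prepend. Next row=LF[13]=18
  step 4: row=18, L[18]='a', prepend. Next row=LF[18]=4
  step 5: row=4, L[4]='e', prepend. Next row=LF[4]=15
  step 6: row=15, L[15]='c', prepend. Next row=LF[15]=9
  step 7: row=9, L[9]='e', prepend. Next row=LF[9]=17
  step 8: row=17, L[17]='b', prepend. Next row=LF[17]=7
  step 9: row=7, L[7]='d', prepend. Next row=LF[7]=11
  step 10: row=11, L[11]='d', prepend. Next row=LF[11]=12
  step 11: row=12, L[12]='b', prepend. Next row=LF[12]=6
  step 12: row=6, L[6]='a', prepend. Next row=LF[6]=2
  step 13: row=2, L[2]='d', prepend. Next row=LF[2]=10
  step 14: row=10, L[10]='b', prepend. Next row=LF[10]=5
  step 15: row=5, L[5]='a', prepend. Next row=LF[5]=1
  step 16: row=1, L[1]='c', prepend. Next row=LF[1]=8
  step 17: row=8, L[8]='e', prepend. Next row=LF[8]=16
  step 18: row=16, L[16]='a', prepend. Next row=LF[16]=3
  step 19: row=3, L[3]='e', prepend. Next row=LF[3]=14
Reversed output: eaecabdabddbeceaee$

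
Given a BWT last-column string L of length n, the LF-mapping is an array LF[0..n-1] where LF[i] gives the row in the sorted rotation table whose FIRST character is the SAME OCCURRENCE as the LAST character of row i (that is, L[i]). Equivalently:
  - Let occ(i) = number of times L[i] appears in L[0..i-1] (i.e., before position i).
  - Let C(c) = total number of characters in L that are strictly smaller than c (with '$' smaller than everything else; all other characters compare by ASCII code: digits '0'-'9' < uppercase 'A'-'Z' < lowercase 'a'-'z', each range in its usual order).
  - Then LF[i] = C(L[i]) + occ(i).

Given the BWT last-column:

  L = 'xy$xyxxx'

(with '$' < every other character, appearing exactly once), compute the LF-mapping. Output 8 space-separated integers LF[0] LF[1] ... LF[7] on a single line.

Char counts: '$':1, 'x':5, 'y':2
C (first-col start): C('$')=0, C('x')=1, C('y')=6
L[0]='x': occ=0, LF[0]=C('x')+0=1+0=1
L[1]='y': occ=0, LF[1]=C('y')+0=6+0=6
L[2]='$': occ=0, LF[2]=C('$')+0=0+0=0
L[3]='x': occ=1, LF[3]=C('x')+1=1+1=2
L[4]='y': occ=1, LF[4]=C('y')+1=6+1=7
L[5]='x': occ=2, LF[5]=C('x')+2=1+2=3
L[6]='x': occ=3, LF[6]=C('x')+3=1+3=4
L[7]='x': occ=4, LF[7]=C('x')+4=1+4=5

Answer: 1 6 0 2 7 3 4 5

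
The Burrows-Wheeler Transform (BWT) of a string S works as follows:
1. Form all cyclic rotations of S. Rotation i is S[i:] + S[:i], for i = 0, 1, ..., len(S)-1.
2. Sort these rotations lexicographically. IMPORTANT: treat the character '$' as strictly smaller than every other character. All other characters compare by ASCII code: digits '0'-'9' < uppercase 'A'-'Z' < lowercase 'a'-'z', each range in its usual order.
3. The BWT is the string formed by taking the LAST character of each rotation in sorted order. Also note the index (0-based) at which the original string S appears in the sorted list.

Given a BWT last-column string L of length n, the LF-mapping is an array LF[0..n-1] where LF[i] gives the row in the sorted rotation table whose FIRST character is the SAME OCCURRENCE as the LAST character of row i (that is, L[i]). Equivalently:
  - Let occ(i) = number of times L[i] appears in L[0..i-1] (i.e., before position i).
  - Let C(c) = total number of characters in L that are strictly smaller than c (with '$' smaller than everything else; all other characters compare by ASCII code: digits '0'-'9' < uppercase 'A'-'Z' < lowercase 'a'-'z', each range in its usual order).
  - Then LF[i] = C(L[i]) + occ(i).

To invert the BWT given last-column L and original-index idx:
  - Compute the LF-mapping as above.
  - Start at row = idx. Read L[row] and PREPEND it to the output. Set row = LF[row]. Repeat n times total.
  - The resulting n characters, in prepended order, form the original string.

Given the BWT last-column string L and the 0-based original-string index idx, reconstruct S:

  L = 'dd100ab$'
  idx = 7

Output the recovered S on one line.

Answer: d010abd$

Derivation:
LF mapping: 6 7 3 1 2 4 5 0
Walk LF starting at row 7, prepending L[row]:
  step 1: row=7, L[7]='$', prepend. Next row=LF[7]=0
  step 2: row=0, L[0]='d', prepend. Next row=LF[0]=6
  step 3: row=6, L[6]='b', prepend. Next row=LF[6]=5
  step 4: row=5, L[5]='a', prepend. Next row=LF[5]=4
  step 5: row=4, L[4]='0', prepend. Next row=LF[4]=2
  step 6: row=2, L[2]='1', prepend. Next row=LF[2]=3
  step 7: row=3, L[3]='0', prepend. Next row=LF[3]=1
  step 8: row=1, L[1]='d', prepend. Next row=LF[1]=7
Reversed output: d010abd$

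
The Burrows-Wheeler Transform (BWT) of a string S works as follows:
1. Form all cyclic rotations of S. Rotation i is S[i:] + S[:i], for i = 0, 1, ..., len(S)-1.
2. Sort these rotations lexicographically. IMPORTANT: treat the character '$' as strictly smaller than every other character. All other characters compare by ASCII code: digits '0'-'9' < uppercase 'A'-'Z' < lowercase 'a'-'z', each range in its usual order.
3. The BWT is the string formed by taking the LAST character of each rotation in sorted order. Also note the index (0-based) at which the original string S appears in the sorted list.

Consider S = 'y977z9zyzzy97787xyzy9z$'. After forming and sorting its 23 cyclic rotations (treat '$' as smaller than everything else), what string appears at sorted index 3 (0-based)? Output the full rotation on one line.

Answer: 787xyzy9z$y977z9zyzzy97

Derivation:
All 23 rotations (rotation i = S[i:]+S[:i]):
  rot[0] = y977z9zyzzy97787xyzy9z$
  rot[1] = 977z9zyzzy97787xyzy9z$y
  rot[2] = 77z9zyzzy97787xyzy9z$y9
  rot[3] = 7z9zyzzy97787xyzy9z$y97
  rot[4] = z9zyzzy97787xyzy9z$y977
  rot[5] = 9zyzzy97787xyzy9z$y977z
  rot[6] = zyzzy97787xyzy9z$y977z9
  rot[7] = yzzy97787xyzy9z$y977z9z
  rot[8] = zzy97787xyzy9z$y977z9zy
  rot[9] = zy97787xyzy9z$y977z9zyz
  rot[10] = y97787xyzy9z$y977z9zyzz
  rot[11] = 97787xyzy9z$y977z9zyzzy
  rot[12] = 7787xyzy9z$y977z9zyzzy9
  rot[13] = 787xyzy9z$y977z9zyzzy97
  rot[14] = 87xyzy9z$y977z9zyzzy977
  rot[15] = 7xyzy9z$y977z9zyzzy9778
  rot[16] = xyzy9z$y977z9zyzzy97787
  rot[17] = yzy9z$y977z9zyzzy97787x
  rot[18] = zy9z$y977z9zyzzy97787xy
  rot[19] = y9z$y977z9zyzzy97787xyz
  rot[20] = 9z$y977z9zyzzy97787xyzy
  rot[21] = z$y977z9zyzzy97787xyzy9
  rot[22] = $y977z9zyzzy97787xyzy9z
Sorted (with $ < everything):
  sorted[0] = $y977z9zyzzy97787xyzy9z
  sorted[1] = 7787xyzy9z$y977z9zyzzy9
  sorted[2] = 77z9zyzzy97787xyzy9z$y9
  sorted[3] = 787xyzy9z$y977z9zyzzy97
  sorted[4] = 7xyzy9z$y977z9zyzzy9778
  sorted[5] = 7z9zyzzy97787xyzy9z$y97
  sorted[6] = 87xyzy9z$y977z9zyzzy977
  sorted[7] = 97787xyzy9z$y977z9zyzzy
  sorted[8] = 977z9zyzzy97787xyzy9z$y
  sorted[9] = 9z$y977z9zyzzy97787xyzy
  sorted[10] = 9zyzzy97787xyzy9z$y977z
  sorted[11] = xyzy9z$y977z9zyzzy97787
  sorted[12] = y97787xyzy9z$y977z9zyzz
  sorted[13] = y977z9zyzzy97787xyzy9z$
  sorted[14] = y9z$y977z9zyzzy97787xyz
  sorted[15] = yzy9z$y977z9zyzzy97787x
  sorted[16] = yzzy97787xyzy9z$y977z9z
  sorted[17] = z$y977z9zyzzy97787xyzy9
  sorted[18] = z9zyzzy97787xyzy9z$y977
  sorted[19] = zy97787xyzy9z$y977z9zyz
  sorted[20] = zy9z$y977z9zyzzy97787xy
  sorted[21] = zyzzy97787xyzy9z$y977z9
  sorted[22] = zzy97787xyzy9z$y977z9zy
sorted[3] = 787xyzy9z$y977z9zyzzy97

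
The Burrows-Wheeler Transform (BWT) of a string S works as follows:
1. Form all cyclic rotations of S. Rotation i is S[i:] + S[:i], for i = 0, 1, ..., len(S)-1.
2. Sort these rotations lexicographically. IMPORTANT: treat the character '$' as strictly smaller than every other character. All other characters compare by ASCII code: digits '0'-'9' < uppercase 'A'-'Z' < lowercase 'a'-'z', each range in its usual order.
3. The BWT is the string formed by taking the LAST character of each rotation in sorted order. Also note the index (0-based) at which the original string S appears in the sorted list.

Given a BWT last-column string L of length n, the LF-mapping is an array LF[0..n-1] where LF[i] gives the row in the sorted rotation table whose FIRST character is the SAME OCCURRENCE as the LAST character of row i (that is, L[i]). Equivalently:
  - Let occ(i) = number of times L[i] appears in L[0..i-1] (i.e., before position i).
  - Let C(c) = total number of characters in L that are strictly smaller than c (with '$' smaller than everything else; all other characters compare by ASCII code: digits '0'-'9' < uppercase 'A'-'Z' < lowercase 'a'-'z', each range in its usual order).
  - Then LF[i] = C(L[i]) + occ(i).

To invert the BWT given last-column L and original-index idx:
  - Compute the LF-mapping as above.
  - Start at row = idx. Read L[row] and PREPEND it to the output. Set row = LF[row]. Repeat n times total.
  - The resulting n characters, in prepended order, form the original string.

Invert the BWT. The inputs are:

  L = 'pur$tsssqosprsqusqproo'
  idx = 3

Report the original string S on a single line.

LF mapping: 4 20 10 0 19 13 14 15 7 1 16 5 11 17 8 21 18 9 6 12 2 3
Walk LF starting at row 3, prepending L[row]:
  step 1: row=3, L[3]='$', prepend. Next row=LF[3]=0
  step 2: row=0, L[0]='p', prepend. Next row=LF[0]=4
  step 3: row=4, L[4]='t', prepend. Next row=LF[4]=19
  step 4: row=19, L[19]='r', prepend. Next row=LF[19]=12
  step 5: row=12, L[12]='r', prepend. Next row=LF[12]=11
  step 6: row=11, L[11]='p', prepend. Next row=LF[11]=5
  step 7: row=5, L[5]='s', prepend. Next row=LF[5]=13
  step 8: row=13, L[13]='s', prepend. Next row=LF[13]=17
  step 9: row=17, L[17]='q', prepend. Next row=LF[17]=9
  step 10: row=9, L[9]='o', prepend. Next row=LF[9]=1
  step 11: row=1, L[1]='u', prepend. Next row=LF[1]=20
  step 12: row=20, L[20]='o', prepend. Next row=LF[20]=2
  step 13: row=2, L[2]='r', prepend. Next row=LF[2]=10
  step 14: row=10, L[10]='s', prepend. Next row=LF[10]=16
  step 15: row=16, L[16]='s', prepend. Next row=LF[16]=18
  step 16: row=18, L[18]='p', prepend. Next row=LF[18]=6
  step 17: row=6, L[6]='s', prepend. Next row=LF[6]=14
  step 18: row=14, L[14]='q', prepend. Next row=LF[14]=8
  step 19: row=8, L[8]='q', prepend. Next row=LF[8]=7
  step 20: row=7, L[7]='s', prepend. Next row=LF[7]=15
  step 21: row=15, L[15]='u', prepend. Next row=LF[15]=21
  step 22: row=21, L[21]='o', prepend. Next row=LF[21]=3
Reversed output: ousqqspssrouoqssprrtp$

Answer: ousqqspssrouoqssprrtp$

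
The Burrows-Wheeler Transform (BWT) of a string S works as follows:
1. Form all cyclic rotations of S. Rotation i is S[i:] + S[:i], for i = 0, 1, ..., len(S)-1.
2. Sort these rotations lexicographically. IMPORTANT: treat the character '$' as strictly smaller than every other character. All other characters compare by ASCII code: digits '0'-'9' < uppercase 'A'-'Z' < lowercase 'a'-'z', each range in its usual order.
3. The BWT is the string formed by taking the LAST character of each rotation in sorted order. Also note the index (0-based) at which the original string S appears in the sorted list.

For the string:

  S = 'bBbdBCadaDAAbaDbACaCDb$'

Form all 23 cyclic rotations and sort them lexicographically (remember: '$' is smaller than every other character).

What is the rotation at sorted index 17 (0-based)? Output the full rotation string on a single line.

Answer: bACaCDb$bBbdBCadaDAAbaD

Derivation:
All 23 rotations (rotation i = S[i:]+S[:i]):
  rot[0] = bBbdBCadaDAAbaDbACaCDb$
  rot[1] = BbdBCadaDAAbaDbACaCDb$b
  rot[2] = bdBCadaDAAbaDbACaCDb$bB
  rot[3] = dBCadaDAAbaDbACaCDb$bBb
  rot[4] = BCadaDAAbaDbACaCDb$bBbd
  rot[5] = CadaDAAbaDbACaCDb$bBbdB
  rot[6] = adaDAAbaDbACaCDb$bBbdBC
  rot[7] = daDAAbaDbACaCDb$bBbdBCa
  rot[8] = aDAAbaDbACaCDb$bBbdBCad
  rot[9] = DAAbaDbACaCDb$bBbdBCada
  rot[10] = AAbaDbACaCDb$bBbdBCadaD
  rot[11] = AbaDbACaCDb$bBbdBCadaDA
  rot[12] = baDbACaCDb$bBbdBCadaDAA
  rot[13] = aDbACaCDb$bBbdBCadaDAAb
  rot[14] = DbACaCDb$bBbdBCadaDAAba
  rot[15] = bACaCDb$bBbdBCadaDAAbaD
  rot[16] = ACaCDb$bBbdBCadaDAAbaDb
  rot[17] = CaCDb$bBbdBCadaDAAbaDbA
  rot[18] = aCDb$bBbdBCadaDAAbaDbAC
  rot[19] = CDb$bBbdBCadaDAAbaDbACa
  rot[20] = Db$bBbdBCadaDAAbaDbACaC
  rot[21] = b$bBbdBCadaDAAbaDbACaCD
  rot[22] = $bBbdBCadaDAAbaDbACaCDb
Sorted (with $ < everything):
  sorted[0] = $bBbdBCadaDAAbaDbACaCDb
  sorted[1] = AAbaDbACaCDb$bBbdBCadaD
  sorted[2] = ACaCDb$bBbdBCadaDAAbaDb
  sorted[3] = AbaDbACaCDb$bBbdBCadaDA
  sorted[4] = BCadaDAAbaDbACaCDb$bBbd
  sorted[5] = BbdBCadaDAAbaDbACaCDb$b
  sorted[6] = CDb$bBbdBCadaDAAbaDbACa
  sorted[7] = CaCDb$bBbdBCadaDAAbaDbA
  sorted[8] = CadaDAAbaDbACaCDb$bBbdB
  sorted[9] = DAAbaDbACaCDb$bBbdBCada
  sorted[10] = Db$bBbdBCadaDAAbaDbACaC
  sorted[11] = DbACaCDb$bBbdBCadaDAAba
  sorted[12] = aCDb$bBbdBCadaDAAbaDbAC
  sorted[13] = aDAAbaDbACaCDb$bBbdBCad
  sorted[14] = aDbACaCDb$bBbdBCadaDAAb
  sorted[15] = adaDAAbaDbACaCDb$bBbdBC
  sorted[16] = b$bBbdBCadaDAAbaDbACaCD
  sorted[17] = bACaCDb$bBbdBCadaDAAbaD
  sorted[18] = bBbdBCadaDAAbaDbACaCDb$
  sorted[19] = baDbACaCDb$bBbdBCadaDAA
  sorted[20] = bdBCadaDAAbaDbACaCDb$bB
  sorted[21] = dBCadaDAAbaDbACaCDb$bBb
  sorted[22] = daDAAbaDbACaCDb$bBbdBCa
sorted[17] = bACaCDb$bBbdBCadaDAAbaD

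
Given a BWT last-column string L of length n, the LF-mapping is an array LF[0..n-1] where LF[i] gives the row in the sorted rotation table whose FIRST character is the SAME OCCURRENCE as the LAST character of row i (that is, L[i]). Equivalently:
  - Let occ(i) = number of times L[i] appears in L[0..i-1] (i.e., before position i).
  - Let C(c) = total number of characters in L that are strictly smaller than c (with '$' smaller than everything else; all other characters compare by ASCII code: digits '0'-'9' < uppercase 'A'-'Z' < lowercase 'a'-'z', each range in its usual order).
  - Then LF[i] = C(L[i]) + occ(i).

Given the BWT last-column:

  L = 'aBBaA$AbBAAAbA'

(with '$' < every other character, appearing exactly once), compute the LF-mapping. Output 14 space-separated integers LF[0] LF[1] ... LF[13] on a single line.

Answer: 10 7 8 11 1 0 2 12 9 3 4 5 13 6

Derivation:
Char counts: '$':1, 'A':6, 'B':3, 'a':2, 'b':2
C (first-col start): C('$')=0, C('A')=1, C('B')=7, C('a')=10, C('b')=12
L[0]='a': occ=0, LF[0]=C('a')+0=10+0=10
L[1]='B': occ=0, LF[1]=C('B')+0=7+0=7
L[2]='B': occ=1, LF[2]=C('B')+1=7+1=8
L[3]='a': occ=1, LF[3]=C('a')+1=10+1=11
L[4]='A': occ=0, LF[4]=C('A')+0=1+0=1
L[5]='$': occ=0, LF[5]=C('$')+0=0+0=0
L[6]='A': occ=1, LF[6]=C('A')+1=1+1=2
L[7]='b': occ=0, LF[7]=C('b')+0=12+0=12
L[8]='B': occ=2, LF[8]=C('B')+2=7+2=9
L[9]='A': occ=2, LF[9]=C('A')+2=1+2=3
L[10]='A': occ=3, LF[10]=C('A')+3=1+3=4
L[11]='A': occ=4, LF[11]=C('A')+4=1+4=5
L[12]='b': occ=1, LF[12]=C('b')+1=12+1=13
L[13]='A': occ=5, LF[13]=C('A')+5=1+5=6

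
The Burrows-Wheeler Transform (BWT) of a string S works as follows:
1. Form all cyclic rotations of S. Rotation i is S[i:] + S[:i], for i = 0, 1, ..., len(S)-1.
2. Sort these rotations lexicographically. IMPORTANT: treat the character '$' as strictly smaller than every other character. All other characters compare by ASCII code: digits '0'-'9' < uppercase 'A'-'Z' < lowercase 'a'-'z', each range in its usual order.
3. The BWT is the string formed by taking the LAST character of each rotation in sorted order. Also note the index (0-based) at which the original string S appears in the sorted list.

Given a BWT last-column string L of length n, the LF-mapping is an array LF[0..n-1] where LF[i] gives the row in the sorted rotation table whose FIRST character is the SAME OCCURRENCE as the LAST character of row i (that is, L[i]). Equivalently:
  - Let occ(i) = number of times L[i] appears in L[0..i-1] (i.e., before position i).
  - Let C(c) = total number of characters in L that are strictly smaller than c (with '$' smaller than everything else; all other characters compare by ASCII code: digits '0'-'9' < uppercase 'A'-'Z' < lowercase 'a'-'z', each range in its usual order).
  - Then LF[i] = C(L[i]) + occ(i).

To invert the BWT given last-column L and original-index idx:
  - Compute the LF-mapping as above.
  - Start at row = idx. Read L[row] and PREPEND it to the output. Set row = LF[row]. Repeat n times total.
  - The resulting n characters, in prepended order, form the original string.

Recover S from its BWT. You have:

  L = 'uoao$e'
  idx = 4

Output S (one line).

Answer: ooaeu$

Derivation:
LF mapping: 5 3 1 4 0 2
Walk LF starting at row 4, prepending L[row]:
  step 1: row=4, L[4]='$', prepend. Next row=LF[4]=0
  step 2: row=0, L[0]='u', prepend. Next row=LF[0]=5
  step 3: row=5, L[5]='e', prepend. Next row=LF[5]=2
  step 4: row=2, L[2]='a', prepend. Next row=LF[2]=1
  step 5: row=1, L[1]='o', prepend. Next row=LF[1]=3
  step 6: row=3, L[3]='o', prepend. Next row=LF[3]=4
Reversed output: ooaeu$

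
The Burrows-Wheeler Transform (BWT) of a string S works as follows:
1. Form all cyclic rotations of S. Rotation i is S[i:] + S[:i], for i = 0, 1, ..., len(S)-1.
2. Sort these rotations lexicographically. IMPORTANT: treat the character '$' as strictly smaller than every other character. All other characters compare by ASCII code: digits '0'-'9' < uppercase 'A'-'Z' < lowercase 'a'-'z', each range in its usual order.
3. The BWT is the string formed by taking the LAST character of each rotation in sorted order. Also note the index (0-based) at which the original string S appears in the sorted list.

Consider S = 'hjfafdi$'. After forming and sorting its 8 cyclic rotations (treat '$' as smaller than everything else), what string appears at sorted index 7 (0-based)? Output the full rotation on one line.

Answer: jfafdi$h

Derivation:
All 8 rotations (rotation i = S[i:]+S[:i]):
  rot[0] = hjfafdi$
  rot[1] = jfafdi$h
  rot[2] = fafdi$hj
  rot[3] = afdi$hjf
  rot[4] = fdi$hjfa
  rot[5] = di$hjfaf
  rot[6] = i$hjfafd
  rot[7] = $hjfafdi
Sorted (with $ < everything):
  sorted[0] = $hjfafdi
  sorted[1] = afdi$hjf
  sorted[2] = di$hjfaf
  sorted[3] = fafdi$hj
  sorted[4] = fdi$hjfa
  sorted[5] = hjfafdi$
  sorted[6] = i$hjfafd
  sorted[7] = jfafdi$h
sorted[7] = jfafdi$h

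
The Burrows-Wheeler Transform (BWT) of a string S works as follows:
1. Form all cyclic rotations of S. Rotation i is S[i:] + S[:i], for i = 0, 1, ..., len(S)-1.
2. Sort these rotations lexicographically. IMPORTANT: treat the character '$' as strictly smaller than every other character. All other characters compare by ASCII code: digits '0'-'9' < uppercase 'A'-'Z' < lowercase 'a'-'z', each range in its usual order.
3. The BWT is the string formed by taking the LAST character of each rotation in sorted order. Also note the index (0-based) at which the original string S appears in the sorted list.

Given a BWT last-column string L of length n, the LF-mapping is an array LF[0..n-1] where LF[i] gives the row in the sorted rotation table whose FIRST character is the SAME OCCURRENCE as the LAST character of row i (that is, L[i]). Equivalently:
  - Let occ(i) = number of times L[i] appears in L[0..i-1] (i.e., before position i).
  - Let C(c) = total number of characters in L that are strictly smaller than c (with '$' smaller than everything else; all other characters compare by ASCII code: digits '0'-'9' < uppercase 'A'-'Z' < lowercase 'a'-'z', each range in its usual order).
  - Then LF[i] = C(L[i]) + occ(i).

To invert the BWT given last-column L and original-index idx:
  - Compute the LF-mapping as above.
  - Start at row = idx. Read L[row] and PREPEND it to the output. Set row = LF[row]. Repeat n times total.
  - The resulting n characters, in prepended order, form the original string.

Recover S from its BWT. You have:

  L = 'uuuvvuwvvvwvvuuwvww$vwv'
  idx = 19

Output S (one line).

LF mapping: 1 2 3 7 8 4 17 9 10 11 18 12 13 5 6 19 14 20 21 0 15 22 16
Walk LF starting at row 19, prepending L[row]:
  step 1: row=19, L[19]='$', prepend. Next row=LF[19]=0
  step 2: row=0, L[0]='u', prepend. Next row=LF[0]=1
  step 3: row=1, L[1]='u', prepend. Next row=LF[1]=2
  step 4: row=2, L[2]='u', prepend. Next row=LF[2]=3
  step 5: row=3, L[3]='v', prepend. Next row=LF[3]=7
  step 6: row=7, L[7]='v', prepend. Next row=LF[7]=9
  step 7: row=9, L[9]='v', prepend. Next row=LF[9]=11
  step 8: row=11, L[11]='v', prepend. Next row=LF[11]=12
  step 9: row=12, L[12]='v', prepend. Next row=LF[12]=13
  step 10: row=13, L[13]='u', prepend. Next row=LF[13]=5
  step 11: row=5, L[5]='u', prepend. Next row=LF[5]=4
  step 12: row=4, L[4]='v', prepend. Next row=LF[4]=8
  step 13: row=8, L[8]='v', prepend. Next row=LF[8]=10
  step 14: row=10, L[10]='w', prepend. Next row=LF[10]=18
  step 15: row=18, L[18]='w', prepend. Next row=LF[18]=21
  step 16: row=21, L[21]='w', prepend. Next row=LF[21]=22
  step 17: row=22, L[22]='v', prepend. Next row=LF[22]=16
  step 18: row=16, L[16]='v', prepend. Next row=LF[16]=14
  step 19: row=14, L[14]='u', prepend. Next row=LF[14]=6
  step 20: row=6, L[6]='w', prepend. Next row=LF[6]=17
  step 21: row=17, L[17]='w', prepend. Next row=LF[17]=20
  step 22: row=20, L[20]='v', prepend. Next row=LF[20]=15
  step 23: row=15, L[15]='w', prepend. Next row=LF[15]=19
Reversed output: wvwwuvvwwwvvuuvvvvvuuu$

Answer: wvwwuvvwwwvvuuvvvvvuuu$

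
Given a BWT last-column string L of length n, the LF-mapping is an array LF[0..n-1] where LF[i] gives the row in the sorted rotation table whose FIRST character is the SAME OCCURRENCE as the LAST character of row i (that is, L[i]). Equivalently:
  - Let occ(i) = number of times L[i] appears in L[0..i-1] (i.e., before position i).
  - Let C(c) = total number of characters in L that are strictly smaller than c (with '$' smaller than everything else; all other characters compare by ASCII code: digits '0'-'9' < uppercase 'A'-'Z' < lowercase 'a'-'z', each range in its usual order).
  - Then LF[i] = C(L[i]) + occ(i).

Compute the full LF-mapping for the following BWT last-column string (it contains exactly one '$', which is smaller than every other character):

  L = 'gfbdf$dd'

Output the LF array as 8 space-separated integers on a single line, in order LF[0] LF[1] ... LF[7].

Char counts: '$':1, 'b':1, 'd':3, 'f':2, 'g':1
C (first-col start): C('$')=0, C('b')=1, C('d')=2, C('f')=5, C('g')=7
L[0]='g': occ=0, LF[0]=C('g')+0=7+0=7
L[1]='f': occ=0, LF[1]=C('f')+0=5+0=5
L[2]='b': occ=0, LF[2]=C('b')+0=1+0=1
L[3]='d': occ=0, LF[3]=C('d')+0=2+0=2
L[4]='f': occ=1, LF[4]=C('f')+1=5+1=6
L[5]='$': occ=0, LF[5]=C('$')+0=0+0=0
L[6]='d': occ=1, LF[6]=C('d')+1=2+1=3
L[7]='d': occ=2, LF[7]=C('d')+2=2+2=4

Answer: 7 5 1 2 6 0 3 4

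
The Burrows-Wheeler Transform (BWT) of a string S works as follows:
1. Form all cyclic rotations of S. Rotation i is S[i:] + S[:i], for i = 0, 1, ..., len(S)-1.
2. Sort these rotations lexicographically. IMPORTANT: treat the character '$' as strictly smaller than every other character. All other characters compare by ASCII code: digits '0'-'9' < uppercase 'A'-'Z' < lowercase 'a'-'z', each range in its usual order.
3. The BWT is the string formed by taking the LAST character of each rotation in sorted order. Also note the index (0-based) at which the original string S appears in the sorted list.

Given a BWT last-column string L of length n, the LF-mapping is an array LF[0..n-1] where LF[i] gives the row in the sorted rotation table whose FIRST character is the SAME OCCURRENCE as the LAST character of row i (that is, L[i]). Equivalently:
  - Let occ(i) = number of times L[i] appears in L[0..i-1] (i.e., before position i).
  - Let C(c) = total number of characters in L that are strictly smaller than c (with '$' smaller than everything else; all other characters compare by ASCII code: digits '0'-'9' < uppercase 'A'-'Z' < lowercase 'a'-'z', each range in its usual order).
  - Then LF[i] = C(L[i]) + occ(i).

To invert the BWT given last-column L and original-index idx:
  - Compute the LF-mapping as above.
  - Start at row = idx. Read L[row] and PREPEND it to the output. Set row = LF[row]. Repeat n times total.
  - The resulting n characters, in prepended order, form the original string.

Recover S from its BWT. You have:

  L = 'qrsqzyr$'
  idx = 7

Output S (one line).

Answer: zrysqrq$

Derivation:
LF mapping: 1 3 5 2 7 6 4 0
Walk LF starting at row 7, prepending L[row]:
  step 1: row=7, L[7]='$', prepend. Next row=LF[7]=0
  step 2: row=0, L[0]='q', prepend. Next row=LF[0]=1
  step 3: row=1, L[1]='r', prepend. Next row=LF[1]=3
  step 4: row=3, L[3]='q', prepend. Next row=LF[3]=2
  step 5: row=2, L[2]='s', prepend. Next row=LF[2]=5
  step 6: row=5, L[5]='y', prepend. Next row=LF[5]=6
  step 7: row=6, L[6]='r', prepend. Next row=LF[6]=4
  step 8: row=4, L[4]='z', prepend. Next row=LF[4]=7
Reversed output: zrysqrq$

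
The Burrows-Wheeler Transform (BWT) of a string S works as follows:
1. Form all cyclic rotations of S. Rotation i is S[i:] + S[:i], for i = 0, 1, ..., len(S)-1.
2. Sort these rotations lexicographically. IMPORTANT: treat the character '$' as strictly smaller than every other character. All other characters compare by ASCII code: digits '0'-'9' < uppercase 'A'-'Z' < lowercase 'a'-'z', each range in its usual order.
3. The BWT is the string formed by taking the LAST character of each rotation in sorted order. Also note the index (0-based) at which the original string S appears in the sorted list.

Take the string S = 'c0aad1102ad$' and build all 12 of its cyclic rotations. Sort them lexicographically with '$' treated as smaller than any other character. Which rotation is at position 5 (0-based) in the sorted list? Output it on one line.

Answer: 2ad$c0aad110

Derivation:
All 12 rotations (rotation i = S[i:]+S[:i]):
  rot[0] = c0aad1102ad$
  rot[1] = 0aad1102ad$c
  rot[2] = aad1102ad$c0
  rot[3] = ad1102ad$c0a
  rot[4] = d1102ad$c0aa
  rot[5] = 1102ad$c0aad
  rot[6] = 102ad$c0aad1
  rot[7] = 02ad$c0aad11
  rot[8] = 2ad$c0aad110
  rot[9] = ad$c0aad1102
  rot[10] = d$c0aad1102a
  rot[11] = $c0aad1102ad
Sorted (with $ < everything):
  sorted[0] = $c0aad1102ad
  sorted[1] = 02ad$c0aad11
  sorted[2] = 0aad1102ad$c
  sorted[3] = 102ad$c0aad1
  sorted[4] = 1102ad$c0aad
  sorted[5] = 2ad$c0aad110
  sorted[6] = aad1102ad$c0
  sorted[7] = ad$c0aad1102
  sorted[8] = ad1102ad$c0a
  sorted[9] = c0aad1102ad$
  sorted[10] = d$c0aad1102a
  sorted[11] = d1102ad$c0aa
sorted[5] = 2ad$c0aad110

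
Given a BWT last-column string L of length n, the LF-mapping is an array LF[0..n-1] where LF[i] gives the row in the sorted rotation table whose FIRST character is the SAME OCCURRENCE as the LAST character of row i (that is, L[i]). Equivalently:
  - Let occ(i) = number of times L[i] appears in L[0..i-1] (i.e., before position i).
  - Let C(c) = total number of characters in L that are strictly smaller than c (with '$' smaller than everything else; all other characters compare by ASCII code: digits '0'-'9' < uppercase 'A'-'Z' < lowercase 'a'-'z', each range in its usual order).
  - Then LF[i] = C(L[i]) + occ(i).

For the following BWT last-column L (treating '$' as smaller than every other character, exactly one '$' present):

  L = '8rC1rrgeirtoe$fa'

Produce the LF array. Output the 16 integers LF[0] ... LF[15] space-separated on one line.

Answer: 2 11 3 1 12 13 8 5 9 14 15 10 6 0 7 4

Derivation:
Char counts: '$':1, '1':1, '8':1, 'C':1, 'a':1, 'e':2, 'f':1, 'g':1, 'i':1, 'o':1, 'r':4, 't':1
C (first-col start): C('$')=0, C('1')=1, C('8')=2, C('C')=3, C('a')=4, C('e')=5, C('f')=7, C('g')=8, C('i')=9, C('o')=10, C('r')=11, C('t')=15
L[0]='8': occ=0, LF[0]=C('8')+0=2+0=2
L[1]='r': occ=0, LF[1]=C('r')+0=11+0=11
L[2]='C': occ=0, LF[2]=C('C')+0=3+0=3
L[3]='1': occ=0, LF[3]=C('1')+0=1+0=1
L[4]='r': occ=1, LF[4]=C('r')+1=11+1=12
L[5]='r': occ=2, LF[5]=C('r')+2=11+2=13
L[6]='g': occ=0, LF[6]=C('g')+0=8+0=8
L[7]='e': occ=0, LF[7]=C('e')+0=5+0=5
L[8]='i': occ=0, LF[8]=C('i')+0=9+0=9
L[9]='r': occ=3, LF[9]=C('r')+3=11+3=14
L[10]='t': occ=0, LF[10]=C('t')+0=15+0=15
L[11]='o': occ=0, LF[11]=C('o')+0=10+0=10
L[12]='e': occ=1, LF[12]=C('e')+1=5+1=6
L[13]='$': occ=0, LF[13]=C('$')+0=0+0=0
L[14]='f': occ=0, LF[14]=C('f')+0=7+0=7
L[15]='a': occ=0, LF[15]=C('a')+0=4+0=4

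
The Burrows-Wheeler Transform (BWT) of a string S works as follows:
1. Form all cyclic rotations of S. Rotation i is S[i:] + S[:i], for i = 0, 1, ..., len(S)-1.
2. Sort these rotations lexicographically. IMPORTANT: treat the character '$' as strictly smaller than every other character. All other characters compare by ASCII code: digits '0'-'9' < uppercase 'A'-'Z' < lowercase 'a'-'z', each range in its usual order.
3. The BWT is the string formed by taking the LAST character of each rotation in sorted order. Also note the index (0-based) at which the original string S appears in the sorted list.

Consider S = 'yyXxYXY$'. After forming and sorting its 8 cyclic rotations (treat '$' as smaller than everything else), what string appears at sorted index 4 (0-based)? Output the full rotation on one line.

All 8 rotations (rotation i = S[i:]+S[:i]):
  rot[0] = yyXxYXY$
  rot[1] = yXxYXY$y
  rot[2] = XxYXY$yy
  rot[3] = xYXY$yyX
  rot[4] = YXY$yyXx
  rot[5] = XY$yyXxY
  rot[6] = Y$yyXxYX
  rot[7] = $yyXxYXY
Sorted (with $ < everything):
  sorted[0] = $yyXxYXY
  sorted[1] = XY$yyXxY
  sorted[2] = XxYXY$yy
  sorted[3] = Y$yyXxYX
  sorted[4] = YXY$yyXx
  sorted[5] = xYXY$yyX
  sorted[6] = yXxYXY$y
  sorted[7] = yyXxYXY$
sorted[4] = YXY$yyXx

Answer: YXY$yyXx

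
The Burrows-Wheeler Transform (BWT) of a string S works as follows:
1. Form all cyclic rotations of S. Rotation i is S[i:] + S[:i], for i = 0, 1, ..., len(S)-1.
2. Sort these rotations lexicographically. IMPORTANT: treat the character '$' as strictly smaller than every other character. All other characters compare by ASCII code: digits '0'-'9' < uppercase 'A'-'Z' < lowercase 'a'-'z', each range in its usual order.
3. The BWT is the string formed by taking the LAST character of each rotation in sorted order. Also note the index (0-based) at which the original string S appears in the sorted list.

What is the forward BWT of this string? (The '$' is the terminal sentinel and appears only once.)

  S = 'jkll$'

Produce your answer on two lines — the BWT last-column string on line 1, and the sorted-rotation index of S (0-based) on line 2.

All 5 rotations (rotation i = S[i:]+S[:i]):
  rot[0] = jkll$
  rot[1] = kll$j
  rot[2] = ll$jk
  rot[3] = l$jkl
  rot[4] = $jkll
Sorted (with $ < everything):
  sorted[0] = $jkll  (last char: 'l')
  sorted[1] = jkll$  (last char: '$')
  sorted[2] = kll$j  (last char: 'j')
  sorted[3] = l$jkl  (last char: 'l')
  sorted[4] = ll$jk  (last char: 'k')
Last column: l$jlk
Original string S is at sorted index 1

Answer: l$jlk
1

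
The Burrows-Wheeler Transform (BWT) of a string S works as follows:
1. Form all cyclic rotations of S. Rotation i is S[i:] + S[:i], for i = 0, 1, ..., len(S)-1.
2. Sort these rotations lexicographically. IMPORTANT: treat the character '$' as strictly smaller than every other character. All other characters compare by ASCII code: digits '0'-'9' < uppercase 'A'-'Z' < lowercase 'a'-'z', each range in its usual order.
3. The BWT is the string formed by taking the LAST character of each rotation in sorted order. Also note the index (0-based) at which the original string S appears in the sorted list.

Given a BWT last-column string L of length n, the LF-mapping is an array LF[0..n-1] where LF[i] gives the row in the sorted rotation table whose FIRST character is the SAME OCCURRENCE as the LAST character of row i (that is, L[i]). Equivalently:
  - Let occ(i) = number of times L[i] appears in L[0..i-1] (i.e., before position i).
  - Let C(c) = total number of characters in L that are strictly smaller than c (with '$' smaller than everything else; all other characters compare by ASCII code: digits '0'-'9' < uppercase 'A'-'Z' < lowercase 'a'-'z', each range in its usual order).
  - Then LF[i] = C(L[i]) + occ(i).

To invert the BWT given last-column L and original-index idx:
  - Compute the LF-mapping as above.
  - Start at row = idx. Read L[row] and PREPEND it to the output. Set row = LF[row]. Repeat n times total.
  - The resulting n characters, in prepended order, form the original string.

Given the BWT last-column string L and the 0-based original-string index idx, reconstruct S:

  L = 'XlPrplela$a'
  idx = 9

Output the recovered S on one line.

LF mapping: 2 6 1 10 9 7 5 8 3 0 4
Walk LF starting at row 9, prepending L[row]:
  step 1: row=9, L[9]='$', prepend. Next row=LF[9]=0
  step 2: row=0, L[0]='X', prepend. Next row=LF[0]=2
  step 3: row=2, L[2]='P', prepend. Next row=LF[2]=1
  step 4: row=1, L[1]='l', prepend. Next row=LF[1]=6
  step 5: row=6, L[6]='e', prepend. Next row=LF[6]=5
  step 6: row=5, L[5]='l', prepend. Next row=LF[5]=7
  step 7: row=7, L[7]='l', prepend. Next row=LF[7]=8
  step 8: row=8, L[8]='a', prepend. Next row=LF[8]=3
  step 9: row=3, L[3]='r', prepend. Next row=LF[3]=10
  step 10: row=10, L[10]='a', prepend. Next row=LF[10]=4
  step 11: row=4, L[4]='p', prepend. Next row=LF[4]=9
Reversed output: parallelPX$

Answer: parallelPX$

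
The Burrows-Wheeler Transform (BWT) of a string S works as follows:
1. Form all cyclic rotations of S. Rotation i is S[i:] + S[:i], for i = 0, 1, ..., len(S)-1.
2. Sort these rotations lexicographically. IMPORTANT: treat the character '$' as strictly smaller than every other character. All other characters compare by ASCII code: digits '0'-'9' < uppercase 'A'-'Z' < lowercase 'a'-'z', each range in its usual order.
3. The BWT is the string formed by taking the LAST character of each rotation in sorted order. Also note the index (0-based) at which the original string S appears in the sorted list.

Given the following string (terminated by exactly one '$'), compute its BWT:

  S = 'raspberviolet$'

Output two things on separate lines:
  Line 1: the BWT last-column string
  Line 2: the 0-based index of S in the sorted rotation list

All 14 rotations (rotation i = S[i:]+S[:i]):
  rot[0] = raspberviolet$
  rot[1] = aspberviolet$r
  rot[2] = spberviolet$ra
  rot[3] = pberviolet$ras
  rot[4] = berviolet$rasp
  rot[5] = erviolet$raspb
  rot[6] = rviolet$raspbe
  rot[7] = violet$raspber
  rot[8] = iolet$raspberv
  rot[9] = olet$raspbervi
  rot[10] = let$raspbervio
  rot[11] = et$raspberviol
  rot[12] = t$raspberviole
  rot[13] = $raspberviolet
Sorted (with $ < everything):
  sorted[0] = $raspberviolet  (last char: 't')
  sorted[1] = aspberviolet$r  (last char: 'r')
  sorted[2] = berviolet$rasp  (last char: 'p')
  sorted[3] = erviolet$raspb  (last char: 'b')
  sorted[4] = et$raspberviol  (last char: 'l')
  sorted[5] = iolet$raspberv  (last char: 'v')
  sorted[6] = let$raspbervio  (last char: 'o')
  sorted[7] = olet$raspbervi  (last char: 'i')
  sorted[8] = pberviolet$ras  (last char: 's')
  sorted[9] = raspberviolet$  (last char: '$')
  sorted[10] = rviolet$raspbe  (last char: 'e')
  sorted[11] = spberviolet$ra  (last char: 'a')
  sorted[12] = t$raspberviole  (last char: 'e')
  sorted[13] = violet$raspber  (last char: 'r')
Last column: trpblvois$eaer
Original string S is at sorted index 9

Answer: trpblvois$eaer
9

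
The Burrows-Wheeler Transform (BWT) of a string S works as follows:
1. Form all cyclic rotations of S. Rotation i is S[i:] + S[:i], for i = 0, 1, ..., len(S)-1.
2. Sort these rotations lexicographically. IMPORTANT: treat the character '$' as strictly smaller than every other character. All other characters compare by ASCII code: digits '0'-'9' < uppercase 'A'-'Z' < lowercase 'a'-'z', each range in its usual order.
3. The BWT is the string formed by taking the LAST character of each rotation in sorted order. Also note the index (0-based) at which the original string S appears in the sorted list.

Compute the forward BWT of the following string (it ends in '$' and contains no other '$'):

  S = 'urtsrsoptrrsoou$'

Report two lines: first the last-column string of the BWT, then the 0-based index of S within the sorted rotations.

Answer: ussootrsurrtpro$
15

Derivation:
All 16 rotations (rotation i = S[i:]+S[:i]):
  rot[0] = urtsrsoptrrsoou$
  rot[1] = rtsrsoptrrsoou$u
  rot[2] = tsrsoptrrsoou$ur
  rot[3] = srsoptrrsoou$urt
  rot[4] = rsoptrrsoou$urts
  rot[5] = soptrrsoou$urtsr
  rot[6] = optrrsoou$urtsrs
  rot[7] = ptrrsoou$urtsrso
  rot[8] = trrsoou$urtsrsop
  rot[9] = rrsoou$urtsrsopt
  rot[10] = rsoou$urtsrsoptr
  rot[11] = soou$urtsrsoptrr
  rot[12] = oou$urtsrsoptrrs
  rot[13] = ou$urtsrsoptrrso
  rot[14] = u$urtsrsoptrrsoo
  rot[15] = $urtsrsoptrrsoou
Sorted (with $ < everything):
  sorted[0] = $urtsrsoptrrsoou  (last char: 'u')
  sorted[1] = oou$urtsrsoptrrs  (last char: 's')
  sorted[2] = optrrsoou$urtsrs  (last char: 's')
  sorted[3] = ou$urtsrsoptrrso  (last char: 'o')
  sorted[4] = ptrrsoou$urtsrso  (last char: 'o')
  sorted[5] = rrsoou$urtsrsopt  (last char: 't')
  sorted[6] = rsoou$urtsrsoptr  (last char: 'r')
  sorted[7] = rsoptrrsoou$urts  (last char: 's')
  sorted[8] = rtsrsoptrrsoou$u  (last char: 'u')
  sorted[9] = soou$urtsrsoptrr  (last char: 'r')
  sorted[10] = soptrrsoou$urtsr  (last char: 'r')
  sorted[11] = srsoptrrsoou$urt  (last char: 't')
  sorted[12] = trrsoou$urtsrsop  (last char: 'p')
  sorted[13] = tsrsoptrrsoou$ur  (last char: 'r')
  sorted[14] = u$urtsrsoptrrsoo  (last char: 'o')
  sorted[15] = urtsrsoptrrsoou$  (last char: '$')
Last column: ussootrsurrtpro$
Original string S is at sorted index 15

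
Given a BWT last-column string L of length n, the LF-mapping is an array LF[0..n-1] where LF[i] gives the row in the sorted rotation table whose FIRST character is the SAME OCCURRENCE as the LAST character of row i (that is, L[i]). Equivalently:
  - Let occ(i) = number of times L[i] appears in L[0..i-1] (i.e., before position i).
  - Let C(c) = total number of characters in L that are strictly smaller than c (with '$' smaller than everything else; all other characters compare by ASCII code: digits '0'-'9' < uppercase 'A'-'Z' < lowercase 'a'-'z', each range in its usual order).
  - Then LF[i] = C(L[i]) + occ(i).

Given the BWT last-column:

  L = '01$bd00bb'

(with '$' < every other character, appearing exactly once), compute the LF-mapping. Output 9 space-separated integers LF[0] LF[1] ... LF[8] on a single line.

Char counts: '$':1, '0':3, '1':1, 'b':3, 'd':1
C (first-col start): C('$')=0, C('0')=1, C('1')=4, C('b')=5, C('d')=8
L[0]='0': occ=0, LF[0]=C('0')+0=1+0=1
L[1]='1': occ=0, LF[1]=C('1')+0=4+0=4
L[2]='$': occ=0, LF[2]=C('$')+0=0+0=0
L[3]='b': occ=0, LF[3]=C('b')+0=5+0=5
L[4]='d': occ=0, LF[4]=C('d')+0=8+0=8
L[5]='0': occ=1, LF[5]=C('0')+1=1+1=2
L[6]='0': occ=2, LF[6]=C('0')+2=1+2=3
L[7]='b': occ=1, LF[7]=C('b')+1=5+1=6
L[8]='b': occ=2, LF[8]=C('b')+2=5+2=7

Answer: 1 4 0 5 8 2 3 6 7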